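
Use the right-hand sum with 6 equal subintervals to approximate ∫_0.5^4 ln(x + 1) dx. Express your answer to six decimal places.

Δx = (4 − 0.5)/6 = 7/12.
Right endpoints: 13/12, 5/3, 2.25, 17/6, 41/12, 4.
f(13/12) ≈ 0.733969, f(5/3) ≈ 0.980829, f(2.25) ≈ 1.178655, f(17/6) ≈ 1.343735, f(41/12) ≈ 1.485385, f(4) ≈ 1.609438.
Sum = Δx · [f(13/12) + f(5/3) + f(2.25) + ...].
Sum ≈ 4.277007.

4.277007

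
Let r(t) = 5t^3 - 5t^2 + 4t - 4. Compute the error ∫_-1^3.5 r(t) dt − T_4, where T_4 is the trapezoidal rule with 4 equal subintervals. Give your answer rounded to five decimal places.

-13.05176

Exact integral: ∫_-1^3.5 r(t) dt = 117.703125.
T_4 ≈ 130.7548828.
Error ≈ 117.703125 − 130.7548828 ≈ -13.05176.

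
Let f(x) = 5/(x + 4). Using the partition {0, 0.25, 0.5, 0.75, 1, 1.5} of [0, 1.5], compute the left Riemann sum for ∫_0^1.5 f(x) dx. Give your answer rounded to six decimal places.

1.647553

Subinterval widths: 0.25, 0.25, 0.25, 0.25, 0.5.
Left endpoints: 0, 0.25, 0.5, 0.75, 1.
f(0) = 1.25, f(0.25) = 20/17, f(0.5) = 10/9, f(0.75) = 20/19, f(1) = 1.
Sum = Σ Δx_i · f(x_i).
Sum ≈ 1.647553.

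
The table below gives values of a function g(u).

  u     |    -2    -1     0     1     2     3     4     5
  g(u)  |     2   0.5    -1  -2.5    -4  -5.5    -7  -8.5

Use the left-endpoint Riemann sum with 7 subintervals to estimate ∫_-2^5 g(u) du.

Δu = 1.
Sum = 1·[2 + 0.5 + (-1) + (-2.5) + (-4) + (-5.5) + (-7)] = -17.5.

-17.5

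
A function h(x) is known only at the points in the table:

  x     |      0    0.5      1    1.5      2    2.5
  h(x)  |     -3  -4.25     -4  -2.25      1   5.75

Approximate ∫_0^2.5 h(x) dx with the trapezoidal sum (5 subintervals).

Δx = 0.5.
T_5 = (0.5/2)·[(-3) + 2·(-4.25) + 2·(-4) + 2·(-2.25) + 2·1 + 5.75] = -4.0625.

-4.0625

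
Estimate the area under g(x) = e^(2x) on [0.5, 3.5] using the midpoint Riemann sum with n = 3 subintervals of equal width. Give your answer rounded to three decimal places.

465.416

Δx = (3.5 − 0.5)/3 = 1.
Midpoints: 1, 2, 3.
g(1) ≈ 7.389, g(2) ≈ 54.598, g(3) ≈ 403.429.
Sum = Δx · [g(1) + g(2) + g(3)].
Sum ≈ 465.416.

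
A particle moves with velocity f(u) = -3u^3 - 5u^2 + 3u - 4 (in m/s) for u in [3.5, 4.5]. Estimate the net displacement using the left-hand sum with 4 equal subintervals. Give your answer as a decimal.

Δu = (4.5 − 3.5)/4 = 0.25.
Left endpoints: 3.5, 3.75, 4, 4.25.
f(3.5) = -183.375, f(3.75) = -221.265625, f(4) = -264, f(4.25) = -311.859375.
Sum = Δu · [f(3.5) + f(3.75) + f(4) + f(4.25)].
Sum = -245.125.

-245.125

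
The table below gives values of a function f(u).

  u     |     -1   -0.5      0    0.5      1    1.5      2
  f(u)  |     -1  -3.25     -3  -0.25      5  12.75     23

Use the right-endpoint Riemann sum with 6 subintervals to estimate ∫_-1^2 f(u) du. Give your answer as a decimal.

Δu = 0.5.
Sum = 0.5·[(-3.25) + (-3) + (-0.25) + 5 + 12.75 + 23] = 17.125.

17.125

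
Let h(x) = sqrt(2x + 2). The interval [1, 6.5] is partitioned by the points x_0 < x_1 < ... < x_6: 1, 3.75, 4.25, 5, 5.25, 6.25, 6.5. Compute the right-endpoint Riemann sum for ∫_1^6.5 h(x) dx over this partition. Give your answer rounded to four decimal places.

18.3543

Subinterval widths: 2.75, 0.5, 0.75, 0.25, 1, 0.25.
Right endpoints: 3.75, 4.25, 5, 5.25, 6.25, 6.5.
h(3.75) ≈ 3.0822, h(4.25) ≈ 3.2404, h(5) ≈ 3.4641, h(5.25) ≈ 3.5355, h(6.25) ≈ 3.8079, h(6.5) ≈ 3.8730.
Sum = Σ Δx_i · h(x_i).
Sum ≈ 18.3543.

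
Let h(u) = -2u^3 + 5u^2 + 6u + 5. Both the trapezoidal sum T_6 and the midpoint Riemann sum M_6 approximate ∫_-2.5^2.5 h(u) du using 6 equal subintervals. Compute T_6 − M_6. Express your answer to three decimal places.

T_6 ≈ 79.97685.
M_6 ≈ 75.63657.
T_6 − M_6 ≈ 4.340.

4.340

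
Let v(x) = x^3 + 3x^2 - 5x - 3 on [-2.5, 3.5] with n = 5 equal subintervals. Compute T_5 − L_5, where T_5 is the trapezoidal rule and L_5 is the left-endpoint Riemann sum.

T_5 = 59.73.
L_5 = 31.83.
T_5 − L_5 = 27.9.

27.9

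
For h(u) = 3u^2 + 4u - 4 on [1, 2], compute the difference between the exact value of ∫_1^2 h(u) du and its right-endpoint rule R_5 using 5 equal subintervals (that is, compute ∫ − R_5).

Exact integral: ∫_1^2 h(u) du = 9.
R_5 = 10.32.
Error = 9 − 10.32 = -1.32.

-1.32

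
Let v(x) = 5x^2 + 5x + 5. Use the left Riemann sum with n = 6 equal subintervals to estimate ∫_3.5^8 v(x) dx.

Δx = (8 − 3.5)/6 = 0.75.
Left endpoints: 3.5, 4.25, 5, 5.75, 6.5, 7.25.
v(3.5) = 83.75, v(4.25) = 116.5625, v(5) = 155, v(5.75) = 199.0625, v(6.5) = 248.75, v(7.25) = 304.0625.
Sum = Δx · [v(3.5) + v(4.25) + v(5) + ...].
Sum = 830.390625.

830.390625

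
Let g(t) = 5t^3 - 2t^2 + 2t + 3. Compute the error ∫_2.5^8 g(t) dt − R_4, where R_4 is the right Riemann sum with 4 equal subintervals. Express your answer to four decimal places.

-1767.4587

Exact integral: ∫_2.5^8 g(t) dt ≈ 4814.505208.
R_4 ≈ 6581.963867.
Error ≈ 4814.505208 − 6581.963867 ≈ -1767.4587.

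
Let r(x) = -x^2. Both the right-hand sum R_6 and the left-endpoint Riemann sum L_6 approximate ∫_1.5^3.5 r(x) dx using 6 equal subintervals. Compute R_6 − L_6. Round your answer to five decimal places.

R_6 ≈ -14.8703704.
L_6 ≈ -11.5370370.
R_6 − L_6 ≈ -3.33333.

-3.33333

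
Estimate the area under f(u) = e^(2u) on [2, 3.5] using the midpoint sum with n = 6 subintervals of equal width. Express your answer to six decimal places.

Δu = (3.5 − 2)/6 = 0.25.
Midpoints: 2.125, 2.375, 2.625, 2.875, 3.125, 3.375.
f(2.125) ≈ 70.105412, f(2.375) ≈ 115.584285, f(2.625) ≈ 190.566268, f(2.875) ≈ 314.190660, f(3.125) ≈ 518.012825, f(3.375) ≈ 854.058763.
Sum = Δu · [f(2.125) + f(2.375) + f(2.625) + ...].
Sum ≈ 515.629553.

515.629553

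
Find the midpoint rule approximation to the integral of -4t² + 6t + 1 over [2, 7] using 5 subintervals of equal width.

-305

Δt = (7 − 2)/5 = 1.
Midpoints: 2.5, 3.5, 4.5, 5.5, 6.5.
f(2.5) = -9, f(3.5) = -27, f(4.5) = -53, f(5.5) = -87, f(6.5) = -129.
Sum = Δt · [f(2.5) + f(3.5) + f(4.5) + f(5.5) + f(6.5)].
Sum = -305.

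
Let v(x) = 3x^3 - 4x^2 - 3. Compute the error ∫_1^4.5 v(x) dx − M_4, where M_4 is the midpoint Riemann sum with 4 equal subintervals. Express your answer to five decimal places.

Exact integral: ∫_1^4.5 v(x) dx ≈ 176.1302083.
M_4 ≈ 171.4965820.
Error ≈ 176.1302083 − 171.4965820 ≈ 4.63363.

4.63363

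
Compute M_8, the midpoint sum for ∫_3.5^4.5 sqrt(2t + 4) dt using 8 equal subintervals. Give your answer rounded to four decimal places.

Δt = (4.5 − 3.5)/8 = 0.125.
Midpoints: 3.5625, 3.6875, 3.8125, 3.9375, 4.0625, 4.1875, 4.3125, 4.4375.
f(3.5625) ≈ 3.3354, f(3.6875) ≈ 3.3727, f(3.8125) ≈ 3.4095, f(3.9375) ≈ 3.4460, f(4.0625) ≈ 3.4821, f(4.1875) ≈ 3.5178, f(4.3125) ≈ 3.5532, f(4.4375) ≈ 3.5882.
Sum = Δt · [f(3.5625) + f(3.6875) + f(3.8125) + ...].
Sum ≈ 3.4631.

3.4631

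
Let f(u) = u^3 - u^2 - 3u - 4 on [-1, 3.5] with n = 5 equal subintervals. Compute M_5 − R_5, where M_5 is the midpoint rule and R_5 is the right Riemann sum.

M_5 = -13.0696875.
R_5 = -1.9575.
M_5 − R_5 = -11.1121875.

-11.1121875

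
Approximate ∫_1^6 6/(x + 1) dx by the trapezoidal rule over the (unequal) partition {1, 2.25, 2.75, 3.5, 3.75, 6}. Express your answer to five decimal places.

Subinterval widths: 1.25, 0.5, 0.75, 0.25, 2.25.
f(1) = 3, f(2.25) = 24/13, f(2.75) = 1.6, f(3.5) = 4/3, f(3.75) = 24/19, f(6) = 6/7.
On each subinterval the trapezoid contributes (Δx_i/2)·[f(x_{i-1}) + f(x_i)].
Sum ≈ 7.70028.

7.70028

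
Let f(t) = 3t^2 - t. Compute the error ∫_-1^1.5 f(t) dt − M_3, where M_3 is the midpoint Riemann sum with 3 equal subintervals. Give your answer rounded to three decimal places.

Exact integral: ∫_-1^1.5 f(t) dt = 3.75.
M_3 ≈ 3.31597.
Error ≈ 3.75 − 3.31597 ≈ 0.434.

0.434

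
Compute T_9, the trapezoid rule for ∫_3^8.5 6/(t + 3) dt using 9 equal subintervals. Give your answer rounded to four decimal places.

3.9073

Δt = (8.5 − 3)/9 = 11/18.
f(3) = 1, f(65/18) = 108/119, f(38/9) = 54/65, f(29/6) = 36/47, f(49/9) = 27/38, f(109/18) = 108/163, f(20/3) = 18/29, f(131/18) = 108/185, f(71/9) = 27/49, f(8.5) = 12/23.
T_9 = (Δt/2)·[f(t_0) + 2f(t_1) + ... + 2f(t_{8}) + f(t_9)].
Sum ≈ 3.9073.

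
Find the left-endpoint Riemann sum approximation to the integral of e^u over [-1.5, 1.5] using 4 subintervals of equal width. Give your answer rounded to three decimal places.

2.859

Δu = (1.5 − (-1.5))/4 = 0.75.
Left endpoints: -1.5, -0.75, 0, 0.75.
f(-1.5) ≈ 0.223, f(-0.75) ≈ 0.472, f(0) ≈ 1.000, f(0.75) ≈ 2.117.
Sum = Δu · [f(-1.5) + f(-0.75) + f(0) + f(0.75)].
Sum ≈ 2.859.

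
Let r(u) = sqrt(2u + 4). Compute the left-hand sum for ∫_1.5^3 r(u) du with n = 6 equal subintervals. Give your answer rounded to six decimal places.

Δu = (3 − 1.5)/6 = 0.25.
Left endpoints: 1.5, 1.75, 2, 2.25, 2.5, 2.75.
r(1.5) ≈ 2.645751, r(1.75) ≈ 2.738613, r(2) ≈ 2.828427, r(2.25) ≈ 2.915476, r(2.5) ≈ 3.000000, r(2.75) ≈ 3.082207.
Sum = Δu · [r(1.5) + r(1.75) + r(2) + ...].
Sum ≈ 4.302619.

4.302619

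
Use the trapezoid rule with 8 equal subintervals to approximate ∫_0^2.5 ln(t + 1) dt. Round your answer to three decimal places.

Δt = (2.5 − 0)/8 = 0.3125.
f(0) ≈ 0.000, f(0.3125) ≈ 0.272, f(0.625) ≈ 0.486, f(0.9375) ≈ 0.661, f(1.25) ≈ 0.811, f(1.5625) ≈ 0.941, f(1.875) ≈ 1.056, f(2.1875) ≈ 1.159, f(2.5) ≈ 1.253.
T_8 = (Δt/2)·[f(t_0) + 2f(t_1) + ... + 2f(t_{7}) + f(t_8)].
Sum ≈ 1.879.

1.879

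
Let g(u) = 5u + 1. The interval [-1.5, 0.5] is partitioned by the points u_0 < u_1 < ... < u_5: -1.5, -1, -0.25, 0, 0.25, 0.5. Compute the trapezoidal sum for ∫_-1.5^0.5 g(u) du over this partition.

-3

Subinterval widths: 0.5, 0.75, 0.25, 0.25, 0.25.
g(-1.5) = -6.5, g(-1) = -4, g(-0.25) = -0.25, g(0) = 1, g(0.25) = 2.25, g(0.5) = 3.5.
On each subinterval the trapezoid contributes (Δu_i/2)·[g(u_{i-1}) + g(u_i)].
Sum = -3.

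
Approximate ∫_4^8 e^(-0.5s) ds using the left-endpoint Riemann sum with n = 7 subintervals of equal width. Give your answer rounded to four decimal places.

0.2691

Δs = (8 − 4)/7 = 4/7.
Left endpoints: 4, 32/7, 36/7, 40/7, 44/7, 48/7, 52/7.
f(4) ≈ 0.1353, f(32/7) ≈ 0.1017, f(36/7) ≈ 0.0764, f(40/7) ≈ 0.0574, f(44/7) ≈ 0.0432, f(48/7) ≈ 0.0324, f(52/7) ≈ 0.0244.
Sum = Δs · [f(4) + f(32/7) + f(36/7) + ...].
Sum ≈ 0.2691.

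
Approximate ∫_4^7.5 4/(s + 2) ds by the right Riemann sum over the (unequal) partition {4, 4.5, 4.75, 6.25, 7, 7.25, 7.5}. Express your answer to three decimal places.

1.730

Subinterval widths: 0.5, 0.25, 1.5, 0.75, 0.25, 0.25.
Right endpoints: 4.5, 4.75, 6.25, 7, 7.25, 7.5.
f(4.5) = 8/13, f(4.75) = 16/27, f(6.25) = 16/33, f(7) = 4/9, f(7.25) = 16/37, f(7.5) = 8/19.
Sum = Σ Δs_i · f(s_i).
Sum ≈ 1.730.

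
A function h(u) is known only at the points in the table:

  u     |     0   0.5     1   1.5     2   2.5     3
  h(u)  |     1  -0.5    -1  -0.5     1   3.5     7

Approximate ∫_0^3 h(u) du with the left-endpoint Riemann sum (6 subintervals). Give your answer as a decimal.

Δu = 0.5.
Sum = 0.5·[1 + (-0.5) + (-1) + (-0.5) + 1 + 3.5] = 1.75.

1.75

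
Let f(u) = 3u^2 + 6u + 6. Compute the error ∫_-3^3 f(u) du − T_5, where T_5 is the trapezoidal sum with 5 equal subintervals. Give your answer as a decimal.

-4.32

Exact integral: ∫_-3^3 f(u) du = 90.
T_5 = 94.32.
Error = 90 − 94.32 = -4.32.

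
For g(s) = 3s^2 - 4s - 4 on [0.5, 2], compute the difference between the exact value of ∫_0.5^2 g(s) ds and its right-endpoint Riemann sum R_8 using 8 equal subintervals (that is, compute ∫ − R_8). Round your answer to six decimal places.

Exact integral: ∫_0.5^2 g(s) ds = -5.625.
R_8 ≈ -5.10644531.
Error ≈ -5.625 − (-5.10644531) ≈ -0.518555.

-0.518555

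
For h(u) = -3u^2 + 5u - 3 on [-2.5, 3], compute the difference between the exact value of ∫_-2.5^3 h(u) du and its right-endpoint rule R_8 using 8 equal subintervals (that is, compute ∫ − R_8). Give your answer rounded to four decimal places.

Exact integral: ∫_-2.5^3 h(u) du = -52.25.
R_8 ≈ -46.932617.
Error ≈ -52.25 − (-46.932617) ≈ -5.3174.

-5.3174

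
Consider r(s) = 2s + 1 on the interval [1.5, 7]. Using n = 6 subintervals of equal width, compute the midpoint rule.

Δs = (7 − 1.5)/6 = 11/12.
Midpoints: 47/24, 2.875, 91/24, 113/24, 5.625, 157/24.
r(47/24) = 59/12, r(2.875) = 6.75, r(91/24) = 103/12, r(113/24) = 125/12, r(5.625) = 12.25, r(157/24) = 169/12.
Sum = Δs · [r(47/24) + r(2.875) + r(91/24) + ...].
Sum = 52.25.

52.25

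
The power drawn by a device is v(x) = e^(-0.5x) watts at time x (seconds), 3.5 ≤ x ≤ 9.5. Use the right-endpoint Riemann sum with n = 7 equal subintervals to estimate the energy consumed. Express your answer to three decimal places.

Δx = (9.5 − 3.5)/7 = 6/7.
Right endpoints: 61/14, 73/14, 85/14, 97/14, 109/14, 121/14, 9.5.
v(61/14) ≈ 0.113, v(73/14) ≈ 0.074, v(85/14) ≈ 0.048, v(97/14) ≈ 0.031, v(109/14) ≈ 0.020, v(121/14) ≈ 0.013, v(9.5) ≈ 0.009.
Sum = Δx · [v(61/14) + v(73/14) + v(85/14) + ...].
Sum ≈ 0.265.

0.265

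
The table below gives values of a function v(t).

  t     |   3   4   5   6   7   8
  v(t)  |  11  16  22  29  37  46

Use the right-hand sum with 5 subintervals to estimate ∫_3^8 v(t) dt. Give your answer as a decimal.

150

Δt = 1.
Sum = 1·[16 + 22 + 29 + 37 + 46] = 150.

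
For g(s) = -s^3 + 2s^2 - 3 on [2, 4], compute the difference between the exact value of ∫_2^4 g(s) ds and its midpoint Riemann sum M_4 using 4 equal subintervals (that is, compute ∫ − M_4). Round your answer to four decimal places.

Exact integral: ∫_2^4 g(s) ds ≈ -28.666667.
M_4 = -28.375.
Error ≈ -28.666667 − (-28.375) ≈ -0.2917.

-0.2917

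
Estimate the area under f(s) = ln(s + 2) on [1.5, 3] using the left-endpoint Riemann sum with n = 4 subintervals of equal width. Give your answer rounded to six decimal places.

Δs = (3 − 1.5)/4 = 0.375.
Left endpoints: 1.5, 1.875, 2.25, 2.625.
f(1.5) ≈ 1.252763, f(1.875) ≈ 1.354546, f(2.25) ≈ 1.446919, f(2.625) ≈ 1.531476.
Sum = Δs · [f(1.5) + f(1.875) + f(2.25) + f(2.625)].
Sum ≈ 2.094639.

2.094639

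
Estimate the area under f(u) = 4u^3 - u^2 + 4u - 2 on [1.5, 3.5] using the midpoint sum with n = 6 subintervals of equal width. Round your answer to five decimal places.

147.29630

Δu = (3.5 − 1.5)/6 = 1/3.
Midpoints: 5/3, 2, 7/3, 8/3, 3, 10/3.
f(5/3) = 551/27, f(2) = 34, f(7/3) = 1423/27, f(8/3) = 2090/27, f(3) = 109, f(10/3) = 4006/27.
Sum = Δu · [f(5/3) + f(2) + f(7/3) + ...].
Sum ≈ 147.29630.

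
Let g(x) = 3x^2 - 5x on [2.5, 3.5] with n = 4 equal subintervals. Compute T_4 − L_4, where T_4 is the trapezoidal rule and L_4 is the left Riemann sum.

1.625

T_4 = 12.28125.
L_4 = 10.65625.
T_4 − L_4 = 1.625.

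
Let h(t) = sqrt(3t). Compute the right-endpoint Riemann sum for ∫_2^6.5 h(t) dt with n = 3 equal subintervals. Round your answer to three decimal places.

Δt = (6.5 − 2)/3 = 1.5.
Right endpoints: 3.5, 5, 6.5.
h(3.5) ≈ 3.240, h(5) ≈ 3.873, h(6.5) ≈ 4.416.
Sum = Δt · [h(3.5) + h(5) + h(6.5)].
Sum ≈ 17.294.

17.294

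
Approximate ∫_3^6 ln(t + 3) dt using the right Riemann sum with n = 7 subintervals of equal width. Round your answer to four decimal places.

Δt = (6 − 3)/7 = 3/7.
Right endpoints: 24/7, 27/7, 30/7, 33/7, 36/7, 39/7, 6.
f(24/7) ≈ 1.8608, f(27/7) ≈ 1.9253, f(30/7) ≈ 1.9859, f(33/7) ≈ 2.0431, f(36/7) ≈ 2.0971, f(39/7) ≈ 2.1484, f(6) ≈ 2.1972.
Sum = Δt · [f(24/7) + f(27/7) + f(30/7) + ...].
Sum ≈ 6.1105.

6.1105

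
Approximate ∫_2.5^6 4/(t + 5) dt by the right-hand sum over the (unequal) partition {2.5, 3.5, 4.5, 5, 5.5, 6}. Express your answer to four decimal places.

Subinterval widths: 1, 1, 0.5, 0.5, 0.5.
Right endpoints: 3.5, 4.5, 5, 5.5, 6.
f(3.5) = 8/17, f(4.5) = 8/19, f(5) = 0.4, f(5.5) = 8/21, f(6) = 4/11.
Sum = Σ Δt_i · f(t_i).
Sum ≈ 1.4639.

1.4639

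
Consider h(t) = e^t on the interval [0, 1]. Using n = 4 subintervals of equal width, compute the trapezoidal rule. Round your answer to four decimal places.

Δt = (1 − 0)/4 = 0.25.
h(0) ≈ 1.0000, h(0.25) ≈ 1.2840, h(0.5) ≈ 1.6487, h(0.75) ≈ 2.1170, h(1) ≈ 2.7183.
T_4 = (Δt/2)·[h(t_0) + 2h(t_1) + 2h(t_2) + 2h(t_3) + h(t_4)].
Sum ≈ 1.7272.

1.7272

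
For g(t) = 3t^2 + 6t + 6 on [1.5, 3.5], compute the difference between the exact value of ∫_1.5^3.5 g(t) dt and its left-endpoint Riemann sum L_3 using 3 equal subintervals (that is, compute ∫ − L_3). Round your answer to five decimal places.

Exact integral: ∫_1.5^3.5 g(t) dt = 81.5.
L_3 ≈ 67.9444444.
Error ≈ 81.5 − 67.9444444 ≈ 13.55556.

13.55556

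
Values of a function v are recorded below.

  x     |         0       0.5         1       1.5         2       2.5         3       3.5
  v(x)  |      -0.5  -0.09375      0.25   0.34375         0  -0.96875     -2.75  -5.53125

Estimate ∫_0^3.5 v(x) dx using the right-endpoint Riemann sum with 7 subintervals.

-4.375

Δx = 0.5.
Sum = 0.5·[(-0.09375) + 0.25 + 0.34375 + 0 + (-0.96875) + (-2.75) + (-5.53125)] = -4.375.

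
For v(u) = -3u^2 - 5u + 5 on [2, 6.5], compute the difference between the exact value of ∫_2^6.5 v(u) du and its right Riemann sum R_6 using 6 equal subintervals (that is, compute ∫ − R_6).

Exact integral: ∫_2^6.5 v(u) du = -339.75.
R_6 = -392.484375.
Error = -339.75 − (-392.484375) = 52.734375.

52.734375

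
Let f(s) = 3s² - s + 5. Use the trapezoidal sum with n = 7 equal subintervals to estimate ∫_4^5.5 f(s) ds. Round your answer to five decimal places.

102.78444

Δs = (5.5 − 4)/7 = 3/14.
f(4) = 49, f(59/14) = 10597/196, f(31/7) = 2911/49, f(65/14) = 12745/196, f(34/7) = 3475/49, f(71/14) = 15109/196, f(37/7) = 4093/49, f(5.5) = 90.25.
T_7 = (Δs/2)·[f(s_0) + 2f(s_1) + ... + 2f(s_{6}) + f(s_7)].
Sum ≈ 102.78444.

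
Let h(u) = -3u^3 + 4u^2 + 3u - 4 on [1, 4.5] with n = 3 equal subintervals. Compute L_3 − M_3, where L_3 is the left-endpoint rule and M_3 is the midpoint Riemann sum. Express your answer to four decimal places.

L_3 ≈ -81.553241.
M_3 ≈ -163.517650.
L_3 − M_3 ≈ 81.9644.

81.9644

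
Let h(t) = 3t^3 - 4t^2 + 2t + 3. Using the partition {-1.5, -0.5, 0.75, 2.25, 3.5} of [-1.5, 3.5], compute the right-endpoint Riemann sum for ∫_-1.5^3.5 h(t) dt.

149.18359375

Subinterval widths: 1, 1.25, 1.5, 1.25.
Right endpoints: -0.5, 0.75, 2.25, 3.5.
h(-0.5) = 0.625, h(0.75) = 3.515625, h(2.25) = 21.421875, h(3.5) = 89.625.
Sum = Σ Δt_i · h(t_i).
Sum = 149.18359375.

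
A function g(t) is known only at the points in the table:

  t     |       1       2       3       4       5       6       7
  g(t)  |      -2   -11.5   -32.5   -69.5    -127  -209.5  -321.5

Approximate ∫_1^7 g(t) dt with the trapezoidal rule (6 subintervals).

Δt = 1.
T_6 = (1/2)·[(-2) + 2·(-11.5) + 2·(-32.5) + 2·(-69.5) + 2·(-127) + 2·(-209.5) + (-321.5)] = -611.75.

-611.75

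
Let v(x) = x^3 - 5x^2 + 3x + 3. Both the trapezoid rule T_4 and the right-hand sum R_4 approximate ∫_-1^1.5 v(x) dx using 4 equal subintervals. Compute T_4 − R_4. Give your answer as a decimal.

-1.7578125

T_4 ≈ 2.40723.
R_4 ≈ 4.16504.
T_4 − R_4 = -1.7578125.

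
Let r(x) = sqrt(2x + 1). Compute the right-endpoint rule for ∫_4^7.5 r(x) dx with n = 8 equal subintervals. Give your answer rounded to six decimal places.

12.550755

Δx = (7.5 − 4)/8 = 0.4375.
Right endpoints: 4.4375, 4.875, 5.3125, 5.75, 6.1875, 6.625, 7.0625, 7.5.
r(4.4375) ≈ 3.142451, r(4.875) ≈ 3.278719, r(5.3125) ≈ 3.409545, r(5.75) ≈ 3.535534, r(6.1875) ≈ 3.657185, r(6.625) ≈ 3.774917, r(7.0625) ≈ 3.889087, r(7.5) ≈ 4.000000.
Sum = Δx · [r(4.4375) + r(4.875) + r(5.3125) + ...].
Sum ≈ 12.550755.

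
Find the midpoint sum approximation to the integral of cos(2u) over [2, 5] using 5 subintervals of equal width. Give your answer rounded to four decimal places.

0.1131

Δu = (5 − 2)/5 = 0.6.
Midpoints: 2.3, 2.9, 3.5, 4.1, 4.7.
f(2.3) ≈ -0.1122, f(2.9) ≈ 0.8855, f(3.5) ≈ 0.7539, f(4.1) ≈ -0.3392, f(4.7) ≈ -0.9997.
Sum = Δu · [f(2.3) + f(2.9) + f(3.5) + f(4.1) + f(4.7)].
Sum ≈ 0.1131.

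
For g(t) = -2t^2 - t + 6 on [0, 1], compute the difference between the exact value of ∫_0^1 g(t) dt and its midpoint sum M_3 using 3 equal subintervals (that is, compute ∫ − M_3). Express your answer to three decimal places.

Exact integral: ∫_0^1 g(t) dt ≈ 4.83333.
M_3 ≈ 4.85185.
Error ≈ 4.83333 − 4.85185 ≈ -0.019.

-0.019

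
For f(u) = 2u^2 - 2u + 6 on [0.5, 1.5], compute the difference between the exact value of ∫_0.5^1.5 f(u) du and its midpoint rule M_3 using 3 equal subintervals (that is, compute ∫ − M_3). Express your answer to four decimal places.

Exact integral: ∫_0.5^1.5 f(u) du ≈ 6.166667.
M_3 ≈ 6.148148.
Error ≈ 6.166667 − 6.148148 ≈ 0.0185.

0.0185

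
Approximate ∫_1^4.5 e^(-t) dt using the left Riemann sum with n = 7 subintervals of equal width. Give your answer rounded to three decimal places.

Δt = (4.5 − 1)/7 = 0.5.
Left endpoints: 1, 1.5, 2, 2.5, 3, 3.5, 4.
f(1) ≈ 0.368, f(1.5) ≈ 0.223, f(2) ≈ 0.135, f(2.5) ≈ 0.082, f(3) ≈ 0.050, f(3.5) ≈ 0.030, f(4) ≈ 0.018.
Sum = Δt · [f(1) + f(1.5) + f(2) + ...].
Sum ≈ 0.453.

0.453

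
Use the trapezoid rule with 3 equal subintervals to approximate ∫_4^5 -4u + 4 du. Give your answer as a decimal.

Δu = (5 − 4)/3 = 1/3.
f(4) = -12, f(13/3) = -40/3, f(14/3) = -44/3, f(5) = -16.
T_3 = (Δu/2)·[f(u_0) + 2f(u_1) + 2f(u_2) + f(u_3)].
Sum = -14.

-14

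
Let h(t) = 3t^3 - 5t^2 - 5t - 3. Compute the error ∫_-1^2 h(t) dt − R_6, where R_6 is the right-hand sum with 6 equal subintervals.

0.8125

Exact integral: ∫_-1^2 h(t) dt = -20.25.
R_6 = -21.0625.
Error = -20.25 − (-21.0625) = 0.8125.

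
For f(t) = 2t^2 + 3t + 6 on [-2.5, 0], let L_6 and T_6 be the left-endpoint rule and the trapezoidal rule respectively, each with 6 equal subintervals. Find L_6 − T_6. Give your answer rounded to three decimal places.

L_6 ≈ 17.22801.
T_6 ≈ 16.18634.
L_6 − T_6 ≈ 1.042.

1.042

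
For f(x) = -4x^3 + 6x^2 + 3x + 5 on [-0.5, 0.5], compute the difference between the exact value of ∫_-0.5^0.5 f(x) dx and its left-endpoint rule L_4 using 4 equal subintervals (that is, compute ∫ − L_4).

Exact integral: ∫_-0.5^0.5 f(x) dx = 5.5.
L_4 = 5.3125.
Error = 5.5 − 5.3125 = 0.1875.

0.1875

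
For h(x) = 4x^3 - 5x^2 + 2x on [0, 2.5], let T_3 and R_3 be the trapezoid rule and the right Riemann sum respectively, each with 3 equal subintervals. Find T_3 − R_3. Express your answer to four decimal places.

-15.1042

T_3 ≈ 22.164352.
R_3 ≈ 37.268519.
T_3 − R_3 ≈ -15.1042.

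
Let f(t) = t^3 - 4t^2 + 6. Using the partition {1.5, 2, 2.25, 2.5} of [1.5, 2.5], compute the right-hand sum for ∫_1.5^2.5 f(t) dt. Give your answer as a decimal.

Subinterval widths: 0.5, 0.25, 0.25.
Right endpoints: 2, 2.25, 2.5.
f(2) = -2, f(2.25) = -2.859375, f(2.5) = -3.375.
Sum = Σ Δt_i · f(t_i).
Sum = -2.55859375.

-2.55859375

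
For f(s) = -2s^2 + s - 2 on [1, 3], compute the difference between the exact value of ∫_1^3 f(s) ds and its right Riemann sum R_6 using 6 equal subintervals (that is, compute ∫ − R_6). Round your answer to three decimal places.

2.407

Exact integral: ∫_1^3 f(s) ds ≈ -17.33333.
R_6 ≈ -19.74074.
Error ≈ -17.33333 − (-19.74074) ≈ 2.407.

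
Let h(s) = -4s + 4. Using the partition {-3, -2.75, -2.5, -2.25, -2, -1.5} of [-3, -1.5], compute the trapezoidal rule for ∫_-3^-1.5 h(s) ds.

19.5

Subinterval widths: 0.25, 0.25, 0.25, 0.25, 0.5.
h(-3) = 16, h(-2.75) = 15, h(-2.5) = 14, h(-2.25) = 13, h(-2) = 12, h(-1.5) = 10.
On each subinterval the trapezoid contributes (Δs_i/2)·[h(s_{i-1}) + h(s_i)].
Sum = 19.5.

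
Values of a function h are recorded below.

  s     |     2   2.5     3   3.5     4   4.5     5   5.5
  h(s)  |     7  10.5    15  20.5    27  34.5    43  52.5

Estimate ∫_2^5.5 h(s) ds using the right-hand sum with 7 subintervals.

101.5

Δs = 0.5.
Sum = 0.5·[10.5 + 15 + 20.5 + 27 + 34.5 + 43 + 52.5] = 101.5.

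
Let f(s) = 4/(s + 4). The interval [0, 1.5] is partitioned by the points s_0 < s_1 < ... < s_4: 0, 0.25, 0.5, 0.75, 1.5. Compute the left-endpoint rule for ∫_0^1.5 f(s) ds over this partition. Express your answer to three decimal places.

Subinterval widths: 0.25, 0.25, 0.25, 0.75.
Left endpoints: 0, 0.25, 0.5, 0.75.
f(0) = 1, f(0.25) = 16/17, f(0.5) = 8/9, f(0.75) = 16/19.
Sum = Σ Δs_i · f(s_i).
Sum ≈ 1.339.

1.339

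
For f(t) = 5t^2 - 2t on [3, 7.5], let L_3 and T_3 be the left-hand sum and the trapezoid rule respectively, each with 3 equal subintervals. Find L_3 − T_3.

-170.4375

L_3 = 448.875.
T_3 = 619.3125.
L_3 − T_3 = -170.4375.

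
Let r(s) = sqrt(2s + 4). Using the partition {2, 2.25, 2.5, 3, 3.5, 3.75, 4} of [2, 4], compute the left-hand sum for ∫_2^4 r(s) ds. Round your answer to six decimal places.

Subinterval widths: 0.25, 0.25, 0.5, 0.5, 0.25, 0.25.
Left endpoints: 2, 2.25, 2.5, 3, 3.5, 3.75.
r(2) ≈ 2.828427, r(2.25) ≈ 2.915476, r(2.5) ≈ 3.000000, r(3) ≈ 3.162278, r(3.5) ≈ 3.316625, r(3.75) ≈ 3.391165.
Sum = Σ Δs_i · r(s_i).
Sum ≈ 6.194062.

6.194062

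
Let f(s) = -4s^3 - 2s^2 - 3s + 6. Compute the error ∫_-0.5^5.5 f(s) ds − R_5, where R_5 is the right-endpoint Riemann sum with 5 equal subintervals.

Exact integral: ∫_-0.5^5.5 f(s) ds = -1035.
R_5 = -1527.48.
Error = -1035 − (-1527.48) = 492.48.

492.48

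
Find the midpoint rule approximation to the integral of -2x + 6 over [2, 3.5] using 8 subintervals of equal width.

Δx = (3.5 − 2)/8 = 0.1875.
Midpoints: 2.09375, 2.28125, 2.46875, 2.65625, 2.84375, 3.03125, 3.21875, 3.40625.
f(2.09375) = 1.8125, f(2.28125) = 1.4375, f(2.46875) = 1.0625, f(2.65625) = 0.6875, f(2.84375) = 0.3125, f(3.03125) = -0.0625, f(3.21875) = -0.4375, f(3.40625) = -0.8125.
Sum = Δx · [f(2.09375) + f(2.28125) + f(2.46875) + ...].
Sum = 0.75.

0.75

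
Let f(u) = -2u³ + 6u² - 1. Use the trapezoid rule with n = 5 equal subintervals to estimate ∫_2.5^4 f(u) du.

-13.5225

Δu = (4 − 2.5)/5 = 0.3.
f(2.5) = 5.25, f(2.8) = 2.136, f(3.1) = -2.922, f(3.4) = -10.248, f(3.7) = -20.166, f(4) = -33.
T_5 = (Δu/2)·[f(u_0) + 2f(u_1) + ... + 2f(u_{4}) + f(u_5)].
Sum = -13.5225.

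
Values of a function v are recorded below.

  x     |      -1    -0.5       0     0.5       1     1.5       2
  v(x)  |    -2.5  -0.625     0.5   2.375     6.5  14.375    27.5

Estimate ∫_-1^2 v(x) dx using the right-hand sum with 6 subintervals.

Δx = 0.5.
Sum = 0.5·[(-0.625) + 0.5 + 2.375 + 6.5 + 14.375 + 27.5] = 25.3125.

25.3125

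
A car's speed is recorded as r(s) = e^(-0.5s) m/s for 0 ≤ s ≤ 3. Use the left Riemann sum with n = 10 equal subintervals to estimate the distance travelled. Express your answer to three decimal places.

Δs = (3 − 0)/10 = 0.3.
Left endpoints: 0, 0.3, 0.6, 0.9, 1.2, 1.5, 1.8, 2.1, 2.4, 2.7.
r(0) ≈ 1.000, r(0.3) ≈ 0.861, r(0.6) ≈ 0.741, r(0.9) ≈ 0.638, r(1.2) ≈ 0.549, r(1.5) ≈ 0.472, r(1.8) ≈ 0.407, r(2.1) ≈ 0.350, r(2.4) ≈ 0.301, r(2.7) ≈ 0.259.
Sum = Δs · [r(0) + r(0.3) + r(0.6) + ...].
Sum ≈ 1.673.

1.673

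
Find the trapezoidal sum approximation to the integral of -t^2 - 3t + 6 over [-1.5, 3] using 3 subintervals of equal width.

5.0625

Δt = (3 − (-1.5))/3 = 1.5.
f(-1.5) = 8.25, f(0) = 6, f(1.5) = -0.75, f(3) = -12.
T_3 = (Δt/2)·[f(t_0) + 2f(t_1) + 2f(t_2) + f(t_3)].
Sum = 5.0625.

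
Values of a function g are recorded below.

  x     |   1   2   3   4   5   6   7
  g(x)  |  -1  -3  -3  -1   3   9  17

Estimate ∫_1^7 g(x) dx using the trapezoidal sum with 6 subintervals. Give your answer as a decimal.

Δx = 1.
T_6 = (1/2)·[(-1) + 2·(-3) + 2·(-3) + 2·(-1) + 2·3 + 2·9 + 17] = 13.

13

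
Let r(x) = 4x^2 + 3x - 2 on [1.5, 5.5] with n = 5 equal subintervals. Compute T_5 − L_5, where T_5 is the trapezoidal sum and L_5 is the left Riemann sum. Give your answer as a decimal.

49.6

T_5 = 253.04.
L_5 = 203.44.
T_5 − L_5 = 49.6.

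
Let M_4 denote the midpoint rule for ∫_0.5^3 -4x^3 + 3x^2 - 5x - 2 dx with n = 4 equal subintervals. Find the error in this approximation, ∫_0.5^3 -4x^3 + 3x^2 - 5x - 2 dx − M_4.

Exact integral: ∫_0.5^3 f(x) dx = -80.9375.
M_4 = -79.47265625.
Error = -80.9375 − (-79.47265625) = -1.46484375.

-1.46484375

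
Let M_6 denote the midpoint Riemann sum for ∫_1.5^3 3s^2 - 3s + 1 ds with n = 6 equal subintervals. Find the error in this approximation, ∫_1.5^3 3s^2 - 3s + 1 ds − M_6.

0.0234375

Exact integral: ∫_1.5^3 f(s) ds = 15.
M_6 = 14.9765625.
Error = 15 − 14.9765625 = 0.0234375.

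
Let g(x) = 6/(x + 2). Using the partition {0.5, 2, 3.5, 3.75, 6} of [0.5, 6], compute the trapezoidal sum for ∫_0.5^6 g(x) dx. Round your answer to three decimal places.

7.153

Subinterval widths: 1.5, 1.5, 0.25, 2.25.
g(0.5) = 2.4, g(2) = 1.5, g(3.5) = 12/11, g(3.75) = 24/23, g(6) = 0.75.
On each subinterval the trapezoid contributes (Δx_i/2)·[g(x_{i-1}) + g(x_i)].
Sum ≈ 7.153.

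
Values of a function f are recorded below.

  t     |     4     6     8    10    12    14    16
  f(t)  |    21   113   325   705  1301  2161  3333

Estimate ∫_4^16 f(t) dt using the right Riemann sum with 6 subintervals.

15876

Δt = 2.
Sum = 2·[113 + 325 + 705 + 1301 + 2161 + 3333] = 15876.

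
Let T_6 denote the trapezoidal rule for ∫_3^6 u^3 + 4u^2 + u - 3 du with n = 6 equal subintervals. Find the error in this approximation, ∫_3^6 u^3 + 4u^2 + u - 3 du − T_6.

-2.1875

Exact integral: ∫_3^6 f(u) du = 560.25.
T_6 = 562.4375.
Error = 560.25 − 562.4375 = -2.1875.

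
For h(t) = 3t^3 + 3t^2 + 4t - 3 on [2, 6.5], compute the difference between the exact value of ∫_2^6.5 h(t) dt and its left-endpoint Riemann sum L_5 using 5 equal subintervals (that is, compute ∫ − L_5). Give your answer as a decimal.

Exact integral: ∫_2^6.5 h(t) dt = 1656.421875.
L_5 = 1261.8.
Error = 1656.421875 − 1261.8 = 394.621875.

394.621875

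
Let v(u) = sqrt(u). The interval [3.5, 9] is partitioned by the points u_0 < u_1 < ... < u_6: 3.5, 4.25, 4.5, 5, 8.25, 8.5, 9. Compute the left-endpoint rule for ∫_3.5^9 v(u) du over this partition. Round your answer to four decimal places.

Subinterval widths: 0.75, 0.25, 0.5, 3.25, 0.25, 0.5.
Left endpoints: 3.5, 4.25, 4.5, 5, 8.25, 8.5.
v(3.5) ≈ 1.8708, v(4.25) ≈ 2.0616, v(4.5) ≈ 2.1213, v(5) ≈ 2.2361, v(8.25) ≈ 2.8723, v(8.5) ≈ 2.9155.
Sum = Σ Δu_i · v(u_i).
Sum ≈ 12.4222.

12.4222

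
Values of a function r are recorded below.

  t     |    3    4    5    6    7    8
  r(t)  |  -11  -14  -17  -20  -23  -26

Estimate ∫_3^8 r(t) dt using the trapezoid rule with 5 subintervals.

Δt = 1.
T_5 = (1/2)·[(-11) + 2·(-14) + 2·(-17) + 2·(-20) + 2·(-23) + (-26)] = -92.5.

-92.5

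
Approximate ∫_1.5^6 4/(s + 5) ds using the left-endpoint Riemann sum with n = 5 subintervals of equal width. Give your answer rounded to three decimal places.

Δs = (6 − 1.5)/5 = 0.9.
Left endpoints: 1.5, 2.4, 3.3, 4.2, 5.1.
f(1.5) = 8/13, f(2.4) = 20/37, f(3.3) = 40/83, f(4.2) = 10/23, f(5.1) = 40/101.
Sum = Δs · [f(1.5) + f(2.4) + f(3.3) + f(4.2) + f(5.1)].
Sum ≈ 2.222.

2.222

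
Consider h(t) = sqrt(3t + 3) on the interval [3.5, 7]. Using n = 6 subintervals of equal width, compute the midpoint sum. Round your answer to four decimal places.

Δt = (7 − 3.5)/6 = 7/12.
Midpoints: 91/24, 4.375, 119/24, 133/24, 6.125, 161/24.
h(91/24) ≈ 3.7914, h(4.375) ≈ 4.0156, h(119/24) ≈ 4.2279, h(133/24) ≈ 4.4300, h(6.125) ≈ 4.6233, h(161/24) ≈ 4.8088.
Sum = Δt · [h(91/24) + h(4.375) + h(119/24) + ...].
Sum ≈ 15.1066.

15.1066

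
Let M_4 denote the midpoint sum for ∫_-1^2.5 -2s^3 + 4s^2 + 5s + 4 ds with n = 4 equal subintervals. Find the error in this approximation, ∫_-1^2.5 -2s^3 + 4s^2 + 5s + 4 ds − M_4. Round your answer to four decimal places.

-0.1117

Exact integral: ∫_-1^2.5 f(s) ds ≈ 30.260417.
M_4 ≈ 30.372070.
Error ≈ 30.260417 − 30.372070 ≈ -0.1117.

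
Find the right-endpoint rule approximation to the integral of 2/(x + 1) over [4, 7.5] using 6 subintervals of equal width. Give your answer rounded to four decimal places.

1.0147

Δx = (7.5 − 4)/6 = 7/12.
Right endpoints: 55/12, 31/6, 5.75, 19/3, 83/12, 7.5.
f(55/12) = 24/67, f(31/6) = 12/37, f(5.75) = 8/27, f(19/3) = 3/11, f(83/12) = 24/95, f(7.5) = 4/17.
Sum = Δx · [f(55/12) + f(31/6) + f(5.75) + ...].
Sum ≈ 1.0147.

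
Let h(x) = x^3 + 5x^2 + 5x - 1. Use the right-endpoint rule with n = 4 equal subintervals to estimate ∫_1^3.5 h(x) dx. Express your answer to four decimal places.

169.1650

Δx = (3.5 − 1)/4 = 0.625.
Right endpoints: 1.625, 2.25, 2.875, 3.5.
h(1.625) = 12605/512, h(2.25) = 46.953125, h(2.875) = 40175/512, h(3.5) = 120.625.
Sum = Δx · [h(1.625) + h(2.25) + h(2.875) + h(3.5)].
Sum ≈ 169.1650.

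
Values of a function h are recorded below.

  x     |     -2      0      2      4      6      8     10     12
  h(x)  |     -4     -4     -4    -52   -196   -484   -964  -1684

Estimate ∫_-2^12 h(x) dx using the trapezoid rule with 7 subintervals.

Δx = 2.
T_7 = (2/2)·[(-4) + 2·(-4) + 2·(-4) + 2·(-52) + 2·(-196) + 2·(-484) + 2·(-964) + (-1684)] = -5096.

-5096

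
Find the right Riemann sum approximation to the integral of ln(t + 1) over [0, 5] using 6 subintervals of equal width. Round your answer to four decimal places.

6.4500

Δt = (5 − 0)/6 = 5/6.
Right endpoints: 5/6, 5/3, 2.5, 10/3, 25/6, 5.
f(5/6) ≈ 0.6061, f(5/3) ≈ 0.9808, f(2.5) ≈ 1.2528, f(10/3) ≈ 1.4663, f(25/6) ≈ 1.6422, f(5) ≈ 1.7918.
Sum = Δt · [f(5/6) + f(5/3) + f(2.5) + ...].
Sum ≈ 6.4500.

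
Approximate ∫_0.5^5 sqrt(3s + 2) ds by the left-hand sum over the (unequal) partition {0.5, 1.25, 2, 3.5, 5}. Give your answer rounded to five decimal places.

12.74750

Subinterval widths: 0.75, 0.75, 1.5, 1.5.
Left endpoints: 0.5, 1.25, 2, 3.5.
f(0.5) ≈ 1.87083, f(1.25) ≈ 2.39792, f(2) ≈ 2.82843, f(3.5) ≈ 3.53553.
Sum = Σ Δs_i · f(s_i).
Sum ≈ 12.74750.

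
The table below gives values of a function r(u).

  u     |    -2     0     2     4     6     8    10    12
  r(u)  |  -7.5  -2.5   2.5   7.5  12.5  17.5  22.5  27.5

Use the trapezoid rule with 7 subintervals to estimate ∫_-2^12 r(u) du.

140

Δu = 2.
T_7 = (2/2)·[(-7.5) + 2·(-2.5) + 2·2.5 + 2·7.5 + 2·12.5 + 2·17.5 + 2·22.5 + 27.5] = 140.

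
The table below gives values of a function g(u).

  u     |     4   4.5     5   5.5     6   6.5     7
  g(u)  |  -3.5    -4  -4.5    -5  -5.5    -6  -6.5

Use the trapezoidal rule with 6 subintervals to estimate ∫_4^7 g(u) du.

Δu = 0.5.
T_6 = (0.5/2)·[(-3.5) + 2·(-4) + 2·(-4.5) + 2·(-5) + 2·(-5.5) + 2·(-6) + (-6.5)] = -15.

-15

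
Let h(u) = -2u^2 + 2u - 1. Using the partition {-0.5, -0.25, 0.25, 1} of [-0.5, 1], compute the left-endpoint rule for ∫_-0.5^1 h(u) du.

Subinterval widths: 0.25, 0.5, 0.75.
Left endpoints: -0.5, -0.25, 0.25.
h(-0.5) = -2.5, h(-0.25) = -1.625, h(0.25) = -0.625.
Sum = Σ Δu_i · h(u_i).
Sum = -1.90625.

-1.90625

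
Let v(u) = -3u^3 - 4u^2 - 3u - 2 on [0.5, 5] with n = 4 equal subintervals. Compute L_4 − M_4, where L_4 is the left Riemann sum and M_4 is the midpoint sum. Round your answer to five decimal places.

L_4 ≈ -434.6103516.
M_4 ≈ -667.6831055.
L_4 − M_4 ≈ 233.07275.

233.07275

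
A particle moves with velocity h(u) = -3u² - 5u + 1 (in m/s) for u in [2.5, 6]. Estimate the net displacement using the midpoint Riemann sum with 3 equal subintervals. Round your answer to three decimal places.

-270.059

Δu = (6 − 2.5)/3 = 7/6.
Midpoints: 37/12, 4.25, 65/12.
h(37/12) = -42.9375, h(4.25) = -74.4375, h(65/12) = -5477/48.
Sum = Δu · [h(37/12) + h(4.25) + h(65/12)].
Sum ≈ -270.059.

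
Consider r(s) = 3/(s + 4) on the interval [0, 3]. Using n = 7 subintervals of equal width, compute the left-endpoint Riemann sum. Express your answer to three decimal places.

1.750

Δs = (3 − 0)/7 = 3/7.
Left endpoints: 0, 3/7, 6/7, 9/7, 12/7, 15/7, 18/7.
r(0) = 0.75, r(3/7) = 21/31, r(6/7) = 21/34, r(9/7) = 21/37, r(12/7) = 0.525, r(15/7) = 21/43, r(18/7) = 21/46.
Sum = Δs · [r(0) + r(3/7) + r(6/7) + ...].
Sum ≈ 1.750.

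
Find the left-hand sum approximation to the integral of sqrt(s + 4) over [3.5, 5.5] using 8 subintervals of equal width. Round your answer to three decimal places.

Δs = (5.5 − 3.5)/8 = 0.25.
Left endpoints: 3.5, 3.75, 4, 4.25, 4.5, 4.75, 5, 5.25.
f(3.5) ≈ 2.739, f(3.75) ≈ 2.784, f(4) ≈ 2.828, f(4.25) ≈ 2.872, f(4.5) ≈ 2.915, f(4.75) ≈ 2.958, f(5) ≈ 3.000, f(5.25) ≈ 3.041.
Sum = Δs · [f(3.5) + f(3.75) + f(4) + ...].
Sum ≈ 5.785.

5.785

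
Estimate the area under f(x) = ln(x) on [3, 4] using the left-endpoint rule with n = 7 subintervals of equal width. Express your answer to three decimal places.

1.229

Δx = (4 − 3)/7 = 1/7.
Left endpoints: 3, 22/7, 23/7, 24/7, 25/7, 26/7, 27/7.
f(3) ≈ 1.099, f(22/7) ≈ 1.145, f(23/7) ≈ 1.190, f(24/7) ≈ 1.232, f(25/7) ≈ 1.273, f(26/7) ≈ 1.312, f(27/7) ≈ 1.350.
Sum = Δx · [f(3) + f(22/7) + f(23/7) + ...].
Sum ≈ 1.229.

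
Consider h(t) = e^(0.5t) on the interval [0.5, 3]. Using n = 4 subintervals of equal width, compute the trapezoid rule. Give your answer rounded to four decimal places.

6.4473

Δt = (3 − 0.5)/4 = 0.625.
h(0.5) ≈ 1.2840, h(1.125) ≈ 1.7551, h(1.75) ≈ 2.3989, h(2.375) ≈ 3.2789, h(3) ≈ 4.4817.
T_4 = (Δt/2)·[h(t_0) + 2h(t_1) + 2h(t_2) + 2h(t_3) + h(t_4)].
Sum ≈ 6.4473.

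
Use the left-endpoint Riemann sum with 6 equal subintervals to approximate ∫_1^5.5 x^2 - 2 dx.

Δx = (5.5 − 1)/6 = 0.75.
Left endpoints: 1, 1.75, 2.5, 3.25, 4, 4.75.
f(1) = -1, f(1.75) = 1.0625, f(2.5) = 4.25, f(3.25) = 8.5625, f(4) = 14, f(4.75) = 20.5625.
Sum = Δx · [f(1) + f(1.75) + f(2.5) + ...].
Sum = 35.578125.

35.578125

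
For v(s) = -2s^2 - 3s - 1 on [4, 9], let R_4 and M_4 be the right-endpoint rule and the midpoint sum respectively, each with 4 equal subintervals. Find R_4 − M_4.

-94.53125

R_4 = -639.0625.
M_4 = -544.53125.
R_4 − M_4 = -94.53125.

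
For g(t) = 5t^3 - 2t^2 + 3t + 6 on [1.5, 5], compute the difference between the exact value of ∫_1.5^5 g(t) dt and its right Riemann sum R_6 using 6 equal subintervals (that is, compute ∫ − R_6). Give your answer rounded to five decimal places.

-176.44112

Exact integral: ∫_1.5^5 g(t) dt ≈ 748.9635417.
R_6 ≈ 925.4046586.
Error ≈ 748.9635417 − 925.4046586 ≈ -176.44112.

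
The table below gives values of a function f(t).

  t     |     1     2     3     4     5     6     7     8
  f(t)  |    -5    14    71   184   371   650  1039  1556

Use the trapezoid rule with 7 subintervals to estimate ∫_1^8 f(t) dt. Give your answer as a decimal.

3104.5

Δt = 1.
T_7 = (1/2)·[(-5) + 2·14 + 2·71 + 2·184 + 2·371 + 2·650 + 2·1039 + 1556] = 3104.5.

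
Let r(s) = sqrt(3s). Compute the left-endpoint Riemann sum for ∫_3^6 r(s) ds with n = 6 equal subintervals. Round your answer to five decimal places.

10.65685

Δs = (6 − 3)/6 = 0.5.
Left endpoints: 3, 3.5, 4, 4.5, 5, 5.5.
r(3) ≈ 3.00000, r(3.5) ≈ 3.24037, r(4) ≈ 3.46410, r(4.5) ≈ 3.67423, r(5) ≈ 3.87298, r(5.5) ≈ 4.06202.
Sum = Δs · [r(3) + r(3.5) + r(4) + ...].
Sum ≈ 10.65685.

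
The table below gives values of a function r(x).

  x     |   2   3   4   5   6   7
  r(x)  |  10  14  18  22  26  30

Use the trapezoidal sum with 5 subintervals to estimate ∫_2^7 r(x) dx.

Δx = 1.
T_5 = (1/2)·[10 + 2·14 + 2·18 + 2·22 + 2·26 + 30] = 100.

100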